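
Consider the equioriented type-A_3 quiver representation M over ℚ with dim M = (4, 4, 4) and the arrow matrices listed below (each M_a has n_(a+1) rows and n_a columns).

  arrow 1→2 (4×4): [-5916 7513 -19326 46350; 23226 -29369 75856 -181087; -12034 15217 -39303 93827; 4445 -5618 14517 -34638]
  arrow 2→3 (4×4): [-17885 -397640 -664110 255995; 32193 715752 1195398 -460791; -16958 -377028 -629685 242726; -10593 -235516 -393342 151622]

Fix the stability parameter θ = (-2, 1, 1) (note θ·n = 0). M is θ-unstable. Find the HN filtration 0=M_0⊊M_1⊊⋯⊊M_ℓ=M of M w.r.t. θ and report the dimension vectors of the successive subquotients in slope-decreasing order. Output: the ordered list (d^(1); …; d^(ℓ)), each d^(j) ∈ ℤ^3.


Interval decomposition of M: I[1,2], I[1,3]^3, I[3,3].
HN type (ℓ=2): μ^(1)=1; μ^(2)=-2

((0, 4, 4); (4, 0, 0))


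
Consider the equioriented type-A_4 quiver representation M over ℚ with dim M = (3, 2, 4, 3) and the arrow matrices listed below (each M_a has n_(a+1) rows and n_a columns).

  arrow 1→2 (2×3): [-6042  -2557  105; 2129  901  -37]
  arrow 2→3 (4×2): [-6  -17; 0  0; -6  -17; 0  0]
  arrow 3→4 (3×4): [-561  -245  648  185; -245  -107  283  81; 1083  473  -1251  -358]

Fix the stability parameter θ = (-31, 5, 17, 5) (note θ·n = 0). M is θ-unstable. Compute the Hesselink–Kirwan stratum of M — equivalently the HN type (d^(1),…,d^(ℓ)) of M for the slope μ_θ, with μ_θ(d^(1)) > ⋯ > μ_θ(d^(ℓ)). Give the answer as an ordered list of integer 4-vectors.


Barcode: M ≅ I[1,1], I[1,2], I[1,4], I[3,3], I[3,4]^2. HN layers by μ_θ (4 steps, strictly decreasing):
  μ^(1)=17; μ^(2)=11; μ^(3)=5; μ^(4)=-31

((0, 0, 1, 0); (0, 0, 3, 3); (0, 2, 0, 0); (3, 0, 0, 0))


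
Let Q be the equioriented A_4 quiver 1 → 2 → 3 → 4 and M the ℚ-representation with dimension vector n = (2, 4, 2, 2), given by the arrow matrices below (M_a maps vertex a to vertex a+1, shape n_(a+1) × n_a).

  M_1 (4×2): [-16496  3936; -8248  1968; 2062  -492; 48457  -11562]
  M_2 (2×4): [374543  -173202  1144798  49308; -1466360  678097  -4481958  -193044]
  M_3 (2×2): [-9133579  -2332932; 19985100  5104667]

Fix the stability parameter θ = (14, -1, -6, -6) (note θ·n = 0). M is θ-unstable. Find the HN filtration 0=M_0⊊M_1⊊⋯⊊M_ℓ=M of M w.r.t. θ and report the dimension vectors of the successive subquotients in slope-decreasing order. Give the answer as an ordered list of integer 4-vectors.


Interval decomposition of M: I[1,1], I[1,2], I[2,2], I[2,4]^2.
HN type (ℓ=4): μ^(1)=14; μ^(2)=13/2; μ^(3)=-1; μ^(4)=-13/3

((1, 0, 0, 0); (1, 1, 0, 0); (0, 1, 0, 0); (0, 2, 2, 2))


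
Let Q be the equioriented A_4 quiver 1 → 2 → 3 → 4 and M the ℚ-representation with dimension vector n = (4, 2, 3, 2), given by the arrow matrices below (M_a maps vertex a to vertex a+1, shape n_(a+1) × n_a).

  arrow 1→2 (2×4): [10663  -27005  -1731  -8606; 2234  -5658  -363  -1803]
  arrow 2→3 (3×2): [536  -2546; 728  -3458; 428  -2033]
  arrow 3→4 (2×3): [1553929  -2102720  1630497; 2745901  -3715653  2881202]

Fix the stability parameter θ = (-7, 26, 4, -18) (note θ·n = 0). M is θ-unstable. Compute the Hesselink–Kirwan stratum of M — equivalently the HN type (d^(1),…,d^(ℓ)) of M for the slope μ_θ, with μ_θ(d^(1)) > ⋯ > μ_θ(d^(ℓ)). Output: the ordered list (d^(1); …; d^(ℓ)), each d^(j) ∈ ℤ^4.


Interval decomposition of M: I[1,1]^2, I[1,2], I[1,4], I[3,3], I[3,4].
HN type (ℓ=3): μ^(1)=26; μ^(2)=4; μ^(3)=-7

((0, 1, 0, 0); (0, 1, 2, 1); (4, 0, 1, 1))


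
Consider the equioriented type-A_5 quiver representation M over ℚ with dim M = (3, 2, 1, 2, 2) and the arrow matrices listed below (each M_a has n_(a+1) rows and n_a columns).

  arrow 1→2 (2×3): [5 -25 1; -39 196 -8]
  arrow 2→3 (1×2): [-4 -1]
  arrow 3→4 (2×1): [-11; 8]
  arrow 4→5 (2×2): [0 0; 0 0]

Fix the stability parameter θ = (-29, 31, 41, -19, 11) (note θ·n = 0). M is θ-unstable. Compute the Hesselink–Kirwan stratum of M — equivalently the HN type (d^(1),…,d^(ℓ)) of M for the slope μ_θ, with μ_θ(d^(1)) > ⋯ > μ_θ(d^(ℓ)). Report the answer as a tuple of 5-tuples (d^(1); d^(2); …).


Barcode: M ≅ I[1,1], I[1,2], I[1,4], I[4,4], I[5,5]^2. HN layers by μ_θ (5 steps, strictly decreasing):
  μ^(1)=31; μ^(2)=53/3; μ^(3)=11; μ^(4)=-19; μ^(5)=-29

((0, 1, 0, 0, 0); (0, 1, 1, 1, 0); (0, 0, 0, 0, 2); (0, 0, 0, 1, 0); (3, 0, 0, 0, 0))


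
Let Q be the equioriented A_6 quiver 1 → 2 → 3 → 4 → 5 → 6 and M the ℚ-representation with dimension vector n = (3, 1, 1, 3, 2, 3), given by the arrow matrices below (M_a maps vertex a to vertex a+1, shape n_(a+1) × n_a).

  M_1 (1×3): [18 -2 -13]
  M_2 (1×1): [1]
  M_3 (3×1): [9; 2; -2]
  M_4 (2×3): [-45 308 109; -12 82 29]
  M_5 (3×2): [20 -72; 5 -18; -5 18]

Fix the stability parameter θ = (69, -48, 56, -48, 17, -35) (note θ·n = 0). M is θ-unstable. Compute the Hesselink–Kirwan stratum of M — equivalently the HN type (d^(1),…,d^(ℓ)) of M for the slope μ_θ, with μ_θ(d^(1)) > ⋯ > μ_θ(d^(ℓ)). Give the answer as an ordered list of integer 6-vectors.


Interval decomposition of M: I[1,1]^2, I[1,6], I[4,4], I[4,5], I[6,6]^2.
HN type (ℓ=5): μ^(1)=69; μ^(2)=17; μ^(3)=11/6; μ^(4)=-35; μ^(5)=-48

((2, 0, 0, 0, 0, 0); (0, 0, 0, 0, 1, 0); (1, 1, 1, 1, 1, 1); (0, 0, 0, 0, 0, 2); (0, 0, 0, 2, 0, 0))


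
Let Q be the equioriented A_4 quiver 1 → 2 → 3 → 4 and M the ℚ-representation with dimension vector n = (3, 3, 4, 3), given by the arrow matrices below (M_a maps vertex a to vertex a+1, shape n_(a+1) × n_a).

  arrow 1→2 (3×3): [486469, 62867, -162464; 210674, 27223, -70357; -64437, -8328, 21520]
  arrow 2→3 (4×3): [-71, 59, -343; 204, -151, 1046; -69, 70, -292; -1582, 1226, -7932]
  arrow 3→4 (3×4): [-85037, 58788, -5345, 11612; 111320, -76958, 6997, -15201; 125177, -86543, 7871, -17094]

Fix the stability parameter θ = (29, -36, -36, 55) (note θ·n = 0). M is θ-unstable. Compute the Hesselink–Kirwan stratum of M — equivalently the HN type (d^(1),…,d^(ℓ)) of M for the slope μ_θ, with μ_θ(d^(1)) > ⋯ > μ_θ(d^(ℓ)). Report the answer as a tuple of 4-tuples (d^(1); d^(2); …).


Interval decomposition of M: I[1,4]^3, I[3,3].
HN type (ℓ=3): μ^(1)=55; μ^(2)=-43/3; μ^(3)=-36

((0, 0, 0, 3); (3, 3, 3, 0); (0, 0, 1, 0))


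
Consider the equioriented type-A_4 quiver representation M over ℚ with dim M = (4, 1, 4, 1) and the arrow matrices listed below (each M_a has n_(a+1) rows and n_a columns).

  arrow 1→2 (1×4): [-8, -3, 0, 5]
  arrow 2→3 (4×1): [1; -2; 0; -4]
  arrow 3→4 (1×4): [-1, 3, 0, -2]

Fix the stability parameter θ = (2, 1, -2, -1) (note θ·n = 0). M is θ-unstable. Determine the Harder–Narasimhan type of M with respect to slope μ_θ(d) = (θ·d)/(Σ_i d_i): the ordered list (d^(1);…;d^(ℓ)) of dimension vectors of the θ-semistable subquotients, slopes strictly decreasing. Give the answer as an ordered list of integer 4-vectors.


Via rank(M_{q-1}∘⋯∘M_p): M ≅ I[1,1]^3, I[1,4], I[3,3]^3.
μ_θ-semistable layers: μ^(1)=2; μ^(2)=0; μ^(3)=-2

((3, 0, 0, 0); (1, 1, 1, 1); (0, 0, 3, 0))


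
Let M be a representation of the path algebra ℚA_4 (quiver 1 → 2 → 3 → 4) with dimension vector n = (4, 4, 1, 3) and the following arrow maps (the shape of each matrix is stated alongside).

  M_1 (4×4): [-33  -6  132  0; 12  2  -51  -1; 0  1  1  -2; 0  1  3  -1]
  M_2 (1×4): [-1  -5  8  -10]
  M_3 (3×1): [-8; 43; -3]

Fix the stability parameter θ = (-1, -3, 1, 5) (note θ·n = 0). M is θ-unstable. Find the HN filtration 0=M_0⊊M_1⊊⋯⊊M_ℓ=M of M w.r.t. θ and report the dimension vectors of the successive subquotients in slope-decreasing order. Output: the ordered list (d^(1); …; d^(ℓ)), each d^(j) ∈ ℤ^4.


Via rank(M_{q-1}∘⋯∘M_p): M ≅ I[1,2]^3, I[1,4], I[4,4]^2.
μ_θ-semistable layers: μ^(1)=5; μ^(2)=1; μ^(3)=-2

((0, 0, 0, 3); (0, 0, 1, 0); (4, 4, 0, 0))


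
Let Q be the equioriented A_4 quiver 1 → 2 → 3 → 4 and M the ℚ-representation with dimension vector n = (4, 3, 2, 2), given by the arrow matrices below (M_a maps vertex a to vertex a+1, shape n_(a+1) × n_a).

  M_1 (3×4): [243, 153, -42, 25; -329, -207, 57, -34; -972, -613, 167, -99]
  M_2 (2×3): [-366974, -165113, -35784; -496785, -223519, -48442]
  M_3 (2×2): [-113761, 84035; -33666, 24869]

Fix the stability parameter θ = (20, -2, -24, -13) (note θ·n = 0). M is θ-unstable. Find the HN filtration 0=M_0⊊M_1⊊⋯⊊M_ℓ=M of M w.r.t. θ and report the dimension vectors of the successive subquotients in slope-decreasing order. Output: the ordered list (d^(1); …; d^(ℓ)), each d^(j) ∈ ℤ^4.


Interval decomposition of M: I[1,1], I[1,2], I[1,4]^2.
HN type (ℓ=3): μ^(1)=20; μ^(2)=9; μ^(3)=-19/4

((1, 0, 0, 0); (1, 1, 0, 0); (2, 2, 2, 2))


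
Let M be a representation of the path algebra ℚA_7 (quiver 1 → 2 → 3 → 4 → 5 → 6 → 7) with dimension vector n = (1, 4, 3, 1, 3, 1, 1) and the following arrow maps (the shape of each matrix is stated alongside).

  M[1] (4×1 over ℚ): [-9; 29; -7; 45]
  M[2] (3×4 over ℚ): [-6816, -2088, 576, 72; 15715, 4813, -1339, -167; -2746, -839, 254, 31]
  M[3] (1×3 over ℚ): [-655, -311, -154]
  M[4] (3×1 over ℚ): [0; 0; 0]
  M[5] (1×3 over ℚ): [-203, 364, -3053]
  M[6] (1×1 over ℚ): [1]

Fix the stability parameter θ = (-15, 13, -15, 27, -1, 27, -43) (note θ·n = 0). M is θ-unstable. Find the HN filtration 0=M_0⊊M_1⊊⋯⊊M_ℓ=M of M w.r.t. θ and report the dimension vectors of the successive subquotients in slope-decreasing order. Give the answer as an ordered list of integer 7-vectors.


Barcode: M ≅ I[1,2], I[2,2], I[2,3], I[2,4], I[3,3], I[5,5]^2, I[5,7]. HN layers by μ_θ (5 steps, strictly decreasing):
  μ^(1)=27; μ^(2)=13; μ^(3)=-1; μ^(4)=-17/3; μ^(5)=-15

((0, 0, 0, 1, 0, 0, 0); (0, 2, 0, 0, 0, 0, 0); (0, 2, 2, 0, 2, 0, 0); (0, 0, 0, 0, 1, 1, 1); (1, 0, 1, 0, 0, 0, 0))


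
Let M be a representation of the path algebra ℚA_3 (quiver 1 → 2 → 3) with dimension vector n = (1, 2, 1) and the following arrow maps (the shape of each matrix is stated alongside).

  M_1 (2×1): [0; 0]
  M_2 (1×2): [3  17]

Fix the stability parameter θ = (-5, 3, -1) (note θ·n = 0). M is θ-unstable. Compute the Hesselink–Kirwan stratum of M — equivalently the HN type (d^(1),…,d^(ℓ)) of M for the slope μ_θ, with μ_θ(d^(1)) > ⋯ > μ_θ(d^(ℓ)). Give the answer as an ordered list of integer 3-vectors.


Barcode: M ≅ I[1,1], I[2,2], I[2,3]. HN layers by μ_θ (3 steps, strictly decreasing):
  μ^(1)=3; μ^(2)=1; μ^(3)=-5

((0, 1, 0); (0, 1, 1); (1, 0, 0))


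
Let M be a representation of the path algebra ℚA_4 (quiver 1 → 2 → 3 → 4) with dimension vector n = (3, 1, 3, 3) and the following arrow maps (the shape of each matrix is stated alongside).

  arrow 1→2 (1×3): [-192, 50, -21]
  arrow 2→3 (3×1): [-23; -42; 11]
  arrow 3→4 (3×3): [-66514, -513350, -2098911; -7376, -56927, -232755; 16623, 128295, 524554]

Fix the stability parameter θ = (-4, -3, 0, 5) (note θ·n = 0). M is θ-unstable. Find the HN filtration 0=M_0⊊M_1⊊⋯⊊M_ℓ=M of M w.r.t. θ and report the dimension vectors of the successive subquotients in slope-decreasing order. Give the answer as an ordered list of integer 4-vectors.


Via rank(M_{q-1}∘⋯∘M_p): M ≅ I[1,1]^2, I[1,4], I[3,4]^2.
μ_θ-semistable layers: μ^(1)=5; μ^(2)=0; μ^(3)=-3; μ^(4)=-4

((0, 0, 0, 3); (0, 0, 3, 0); (0, 1, 0, 0); (3, 0, 0, 0))


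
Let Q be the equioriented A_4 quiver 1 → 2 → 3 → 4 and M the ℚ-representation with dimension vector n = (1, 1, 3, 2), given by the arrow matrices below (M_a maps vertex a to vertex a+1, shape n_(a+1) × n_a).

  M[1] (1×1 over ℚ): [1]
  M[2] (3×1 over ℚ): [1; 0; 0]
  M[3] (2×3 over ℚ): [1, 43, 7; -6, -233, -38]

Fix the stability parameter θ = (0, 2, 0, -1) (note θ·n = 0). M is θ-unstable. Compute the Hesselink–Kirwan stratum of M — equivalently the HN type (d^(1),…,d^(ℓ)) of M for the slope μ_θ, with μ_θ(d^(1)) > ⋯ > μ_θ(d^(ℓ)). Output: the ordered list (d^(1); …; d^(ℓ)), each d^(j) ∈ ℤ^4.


Via rank(M_{q-1}∘⋯∘M_p): M ≅ I[1,4], I[3,3], I[3,4].
μ_θ-semistable layers: μ^(1)=1/3; μ^(2)=0; μ^(3)=-1/2

((0, 1, 1, 1); (1, 0, 1, 0); (0, 0, 1, 1))


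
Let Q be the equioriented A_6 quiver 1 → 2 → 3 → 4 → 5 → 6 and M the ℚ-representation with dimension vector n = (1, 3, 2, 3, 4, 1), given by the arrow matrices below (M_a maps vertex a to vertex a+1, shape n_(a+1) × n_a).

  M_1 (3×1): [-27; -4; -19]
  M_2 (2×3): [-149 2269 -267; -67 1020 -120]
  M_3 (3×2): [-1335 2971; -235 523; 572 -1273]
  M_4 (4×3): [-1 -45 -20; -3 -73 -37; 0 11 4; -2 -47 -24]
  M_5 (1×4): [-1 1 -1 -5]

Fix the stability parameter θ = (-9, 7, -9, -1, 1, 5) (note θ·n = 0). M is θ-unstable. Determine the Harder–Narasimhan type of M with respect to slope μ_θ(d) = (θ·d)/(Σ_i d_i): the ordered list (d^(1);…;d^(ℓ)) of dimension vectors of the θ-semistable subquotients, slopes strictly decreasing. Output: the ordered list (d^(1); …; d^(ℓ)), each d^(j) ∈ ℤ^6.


Barcode: M ≅ I[1,6], I[2,2], I[2,5], I[4,5], I[5,5]. HN layers by μ_θ (5 steps, strictly decreasing):
  μ^(1)=7; μ^(2)=5; μ^(3)=1; μ^(4)=-1; μ^(5)=-9

((0, 1, 0, 0, 0, 0); (0, 0, 0, 0, 0, 1); (0, 0, 0, 0, 4, 0); (0, 2, 2, 3, 0, 0); (1, 0, 0, 0, 0, 0))


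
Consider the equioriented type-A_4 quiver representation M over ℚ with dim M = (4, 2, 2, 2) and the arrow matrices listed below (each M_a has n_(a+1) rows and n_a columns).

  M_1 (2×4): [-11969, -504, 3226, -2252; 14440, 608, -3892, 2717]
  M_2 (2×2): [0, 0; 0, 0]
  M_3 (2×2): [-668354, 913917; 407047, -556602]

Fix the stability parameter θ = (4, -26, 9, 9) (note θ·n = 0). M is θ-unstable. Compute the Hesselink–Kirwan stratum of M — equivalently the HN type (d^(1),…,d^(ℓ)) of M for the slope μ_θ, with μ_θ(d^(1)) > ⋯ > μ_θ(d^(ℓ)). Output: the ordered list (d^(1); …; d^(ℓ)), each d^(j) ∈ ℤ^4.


Interval decomposition of M: I[1,1]^2, I[1,2]^2, I[3,4]^2.
HN type (ℓ=3): μ^(1)=9; μ^(2)=4; μ^(3)=-11

((0, 0, 2, 2); (2, 0, 0, 0); (2, 2, 0, 0))


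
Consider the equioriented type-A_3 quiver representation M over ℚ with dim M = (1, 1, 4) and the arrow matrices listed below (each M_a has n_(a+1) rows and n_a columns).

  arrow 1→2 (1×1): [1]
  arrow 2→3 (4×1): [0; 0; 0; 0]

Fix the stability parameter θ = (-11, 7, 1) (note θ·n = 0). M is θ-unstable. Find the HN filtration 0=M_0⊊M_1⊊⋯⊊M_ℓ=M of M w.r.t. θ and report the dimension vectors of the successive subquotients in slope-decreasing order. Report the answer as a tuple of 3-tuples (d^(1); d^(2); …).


Interval decomposition of M: I[1,2], I[3,3]^4.
HN type (ℓ=3): μ^(1)=7; μ^(2)=1; μ^(3)=-11

((0, 1, 0); (0, 0, 4); (1, 0, 0))


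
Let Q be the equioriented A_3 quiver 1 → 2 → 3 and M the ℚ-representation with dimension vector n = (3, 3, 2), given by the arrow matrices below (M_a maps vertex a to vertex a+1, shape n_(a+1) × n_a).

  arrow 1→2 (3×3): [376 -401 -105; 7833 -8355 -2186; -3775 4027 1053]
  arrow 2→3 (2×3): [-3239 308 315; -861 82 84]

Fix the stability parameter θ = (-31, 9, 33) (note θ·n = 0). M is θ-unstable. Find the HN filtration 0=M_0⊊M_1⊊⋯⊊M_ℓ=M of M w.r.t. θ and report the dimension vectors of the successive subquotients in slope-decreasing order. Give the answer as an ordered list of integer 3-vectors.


Barcode: M ≅ I[1,2], I[1,3]^2. HN layers by μ_θ (3 steps, strictly decreasing):
  μ^(1)=33; μ^(2)=9; μ^(3)=-31

((0, 0, 2); (0, 3, 0); (3, 0, 0))


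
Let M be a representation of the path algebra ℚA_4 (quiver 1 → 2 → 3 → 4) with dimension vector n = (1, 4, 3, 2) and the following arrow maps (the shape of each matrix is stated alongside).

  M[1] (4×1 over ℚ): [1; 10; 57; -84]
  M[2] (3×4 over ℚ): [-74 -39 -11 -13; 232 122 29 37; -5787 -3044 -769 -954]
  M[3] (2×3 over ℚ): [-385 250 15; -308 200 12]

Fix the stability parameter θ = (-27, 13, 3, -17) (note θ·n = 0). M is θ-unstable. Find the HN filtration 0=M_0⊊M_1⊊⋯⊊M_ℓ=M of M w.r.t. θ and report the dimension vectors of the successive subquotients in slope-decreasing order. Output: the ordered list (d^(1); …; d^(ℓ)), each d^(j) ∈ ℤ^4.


Via rank(M_{q-1}∘⋯∘M_p): M ≅ I[1,4], I[2,2], I[2,3]^2, I[4,4].
μ_θ-semistable layers: μ^(1)=13; μ^(2)=8; μ^(3)=-1/3; μ^(4)=-17; μ^(5)=-27

((0, 1, 0, 0); (0, 2, 2, 0); (0, 1, 1, 1); (0, 0, 0, 1); (1, 0, 0, 0))


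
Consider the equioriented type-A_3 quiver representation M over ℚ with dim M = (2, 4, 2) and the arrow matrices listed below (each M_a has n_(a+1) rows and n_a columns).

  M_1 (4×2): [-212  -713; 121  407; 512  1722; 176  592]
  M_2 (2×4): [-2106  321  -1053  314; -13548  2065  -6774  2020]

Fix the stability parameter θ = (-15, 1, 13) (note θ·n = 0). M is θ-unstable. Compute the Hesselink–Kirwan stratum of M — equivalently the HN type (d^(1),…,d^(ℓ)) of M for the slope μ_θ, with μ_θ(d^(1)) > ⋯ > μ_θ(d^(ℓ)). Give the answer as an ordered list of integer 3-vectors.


Barcode: M ≅ I[1,2], I[1,3], I[2,2], I[2,3]. HN layers by μ_θ (3 steps, strictly decreasing):
  μ^(1)=13; μ^(2)=1; μ^(3)=-15

((0, 0, 2); (0, 4, 0); (2, 0, 0))


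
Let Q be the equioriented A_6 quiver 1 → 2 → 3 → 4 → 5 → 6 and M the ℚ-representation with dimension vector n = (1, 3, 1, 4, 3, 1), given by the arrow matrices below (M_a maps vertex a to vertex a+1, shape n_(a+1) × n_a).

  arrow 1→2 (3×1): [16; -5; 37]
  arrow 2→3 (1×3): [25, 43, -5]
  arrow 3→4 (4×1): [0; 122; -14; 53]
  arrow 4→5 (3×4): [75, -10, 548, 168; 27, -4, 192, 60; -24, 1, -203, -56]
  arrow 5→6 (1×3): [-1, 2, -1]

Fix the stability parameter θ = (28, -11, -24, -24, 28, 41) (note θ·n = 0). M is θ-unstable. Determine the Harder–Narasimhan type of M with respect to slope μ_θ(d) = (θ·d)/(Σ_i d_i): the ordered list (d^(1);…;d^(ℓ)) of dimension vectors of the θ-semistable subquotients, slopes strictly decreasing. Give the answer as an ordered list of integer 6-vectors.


Interval decomposition of M: I[1,2], I[2,2], I[2,5], I[4,4], I[4,5], I[4,6].
HN type (ℓ=6): μ^(1)=41; μ^(2)=28; μ^(3)=17/2; μ^(4)=-11; μ^(5)=-59/3; μ^(6)=-24

((0, 0, 0, 0, 0, 1); (0, 0, 0, 0, 3, 0); (1, 1, 0, 0, 0, 0); (0, 1, 0, 0, 0, 0); (0, 1, 1, 1, 0, 0); (0, 0, 0, 3, 0, 0))


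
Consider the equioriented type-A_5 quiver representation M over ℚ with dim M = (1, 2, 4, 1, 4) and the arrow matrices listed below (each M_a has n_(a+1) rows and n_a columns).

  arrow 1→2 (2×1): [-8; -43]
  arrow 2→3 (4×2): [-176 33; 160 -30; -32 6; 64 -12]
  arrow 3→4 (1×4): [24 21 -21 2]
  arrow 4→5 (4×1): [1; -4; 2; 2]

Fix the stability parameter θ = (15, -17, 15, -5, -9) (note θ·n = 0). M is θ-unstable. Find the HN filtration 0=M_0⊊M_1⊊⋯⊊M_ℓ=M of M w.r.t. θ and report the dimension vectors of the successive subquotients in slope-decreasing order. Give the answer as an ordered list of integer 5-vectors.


Barcode: M ≅ I[1,5], I[2,2], I[3,3]^3, I[5,5]^3. HN layers by μ_θ (5 steps, strictly decreasing):
  μ^(1)=15; μ^(2)=1/3; μ^(3)=-1; μ^(4)=-9; μ^(5)=-17

((0, 0, 3, 0, 0); (0, 0, 1, 1, 1); (1, 1, 0, 0, 0); (0, 0, 0, 0, 3); (0, 1, 0, 0, 0))


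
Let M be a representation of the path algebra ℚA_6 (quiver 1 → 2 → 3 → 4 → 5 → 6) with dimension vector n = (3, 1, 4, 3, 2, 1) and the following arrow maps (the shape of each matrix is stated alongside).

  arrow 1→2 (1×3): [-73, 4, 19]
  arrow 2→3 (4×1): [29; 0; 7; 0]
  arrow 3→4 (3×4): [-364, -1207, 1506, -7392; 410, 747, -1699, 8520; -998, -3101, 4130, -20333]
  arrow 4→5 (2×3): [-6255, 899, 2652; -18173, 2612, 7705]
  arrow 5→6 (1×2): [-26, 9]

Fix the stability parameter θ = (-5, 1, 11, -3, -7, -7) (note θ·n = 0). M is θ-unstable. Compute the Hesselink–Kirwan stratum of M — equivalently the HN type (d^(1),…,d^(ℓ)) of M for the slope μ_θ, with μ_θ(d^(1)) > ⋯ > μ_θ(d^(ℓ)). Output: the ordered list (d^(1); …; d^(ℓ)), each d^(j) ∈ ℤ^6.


Barcode: M ≅ I[1,1]^2, I[1,5], I[3,3], I[3,4], I[3,6]. HN layers by μ_θ (5 steps, strictly decreasing):
  μ^(1)=11; μ^(2)=4; μ^(3)=1/2; μ^(4)=-3/2; μ^(5)=-5

((0, 0, 1, 0, 0, 0); (0, 0, 1, 1, 0, 0); (0, 1, 1, 1, 1, 0); (0, 0, 1, 1, 1, 1); (3, 0, 0, 0, 0, 0))


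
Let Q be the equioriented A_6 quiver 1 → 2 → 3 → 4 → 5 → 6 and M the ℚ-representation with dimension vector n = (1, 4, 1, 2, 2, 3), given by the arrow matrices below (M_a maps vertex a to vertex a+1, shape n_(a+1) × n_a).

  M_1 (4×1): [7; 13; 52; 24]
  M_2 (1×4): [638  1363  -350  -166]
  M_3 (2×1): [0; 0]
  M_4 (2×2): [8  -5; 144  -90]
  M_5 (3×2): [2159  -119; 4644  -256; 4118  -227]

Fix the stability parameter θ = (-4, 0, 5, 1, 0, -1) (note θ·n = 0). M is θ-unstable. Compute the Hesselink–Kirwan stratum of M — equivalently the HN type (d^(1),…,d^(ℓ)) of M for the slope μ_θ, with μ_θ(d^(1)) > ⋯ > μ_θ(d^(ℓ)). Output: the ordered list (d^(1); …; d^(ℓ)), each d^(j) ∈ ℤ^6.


Via rank(M_{q-1}∘⋯∘M_p): M ≅ I[1,3], I[2,2]^3, I[4,4], I[4,6], I[5,6], I[6,6].
μ_θ-semistable layers: μ^(1)=5; μ^(2)=1; μ^(3)=0; μ^(4)=-1/2; μ^(5)=-1; μ^(6)=-4

((0, 0, 1, 0, 0, 0); (0, 0, 0, 1, 0, 0); (0, 4, 0, 1, 1, 1); (0, 0, 0, 0, 1, 1); (0, 0, 0, 0, 0, 1); (1, 0, 0, 0, 0, 0))


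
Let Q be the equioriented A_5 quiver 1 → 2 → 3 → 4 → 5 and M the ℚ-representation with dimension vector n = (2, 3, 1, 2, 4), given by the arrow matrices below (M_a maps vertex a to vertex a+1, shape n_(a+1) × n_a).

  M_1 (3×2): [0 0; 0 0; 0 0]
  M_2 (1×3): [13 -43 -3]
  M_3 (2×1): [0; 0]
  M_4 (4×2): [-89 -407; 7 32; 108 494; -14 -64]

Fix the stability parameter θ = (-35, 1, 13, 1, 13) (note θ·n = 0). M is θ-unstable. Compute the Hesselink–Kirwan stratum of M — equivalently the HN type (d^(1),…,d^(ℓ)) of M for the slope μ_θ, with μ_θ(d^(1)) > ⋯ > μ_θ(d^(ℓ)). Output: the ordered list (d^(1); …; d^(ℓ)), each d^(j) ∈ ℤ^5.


Via rank(M_{q-1}∘⋯∘M_p): M ≅ I[1,1]^2, I[2,2]^2, I[2,3], I[4,5]^2, I[5,5]^2.
μ_θ-semistable layers: μ^(1)=13; μ^(2)=1; μ^(3)=-35

((0, 0, 1, 0, 4); (0, 3, 0, 2, 0); (2, 0, 0, 0, 0))


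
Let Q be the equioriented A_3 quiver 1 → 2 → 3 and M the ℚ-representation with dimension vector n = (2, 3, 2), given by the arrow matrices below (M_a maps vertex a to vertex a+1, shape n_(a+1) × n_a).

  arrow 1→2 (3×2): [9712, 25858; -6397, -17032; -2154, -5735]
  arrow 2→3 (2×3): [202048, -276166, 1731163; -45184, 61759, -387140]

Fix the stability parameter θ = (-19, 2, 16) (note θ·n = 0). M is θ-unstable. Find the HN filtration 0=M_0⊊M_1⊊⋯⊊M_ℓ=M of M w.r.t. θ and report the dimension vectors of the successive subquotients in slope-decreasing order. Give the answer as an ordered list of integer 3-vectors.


Via rank(M_{q-1}∘⋯∘M_p): M ≅ I[1,3]^2, I[2,2].
μ_θ-semistable layers: μ^(1)=16; μ^(2)=2; μ^(3)=-19

((0, 0, 2); (0, 3, 0); (2, 0, 0))


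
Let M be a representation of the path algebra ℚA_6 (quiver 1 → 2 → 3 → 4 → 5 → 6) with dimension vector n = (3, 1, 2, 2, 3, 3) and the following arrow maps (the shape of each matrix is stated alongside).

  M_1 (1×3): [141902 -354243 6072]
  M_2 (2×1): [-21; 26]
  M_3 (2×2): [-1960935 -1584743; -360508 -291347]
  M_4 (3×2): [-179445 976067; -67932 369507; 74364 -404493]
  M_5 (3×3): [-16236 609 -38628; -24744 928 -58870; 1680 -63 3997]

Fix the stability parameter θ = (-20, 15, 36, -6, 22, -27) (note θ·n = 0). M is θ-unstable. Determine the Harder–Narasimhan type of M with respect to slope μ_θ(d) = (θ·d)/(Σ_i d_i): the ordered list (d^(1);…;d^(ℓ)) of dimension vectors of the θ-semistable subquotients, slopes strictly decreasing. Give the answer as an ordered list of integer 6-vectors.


Interval decomposition of M: I[1,1]^2, I[1,6], I[3,5], I[5,6], I[6,6].
HN type (ℓ=6): μ^(1)=22; μ^(2)=15; μ^(3)=8; μ^(4)=-5/2; μ^(5)=-20; μ^(6)=-27

((0, 0, 0, 0, 1, 0); (0, 0, 1, 1, 0, 0); (0, 1, 1, 1, 1, 1); (0, 0, 0, 0, 1, 1); (3, 0, 0, 0, 0, 0); (0, 0, 0, 0, 0, 1))


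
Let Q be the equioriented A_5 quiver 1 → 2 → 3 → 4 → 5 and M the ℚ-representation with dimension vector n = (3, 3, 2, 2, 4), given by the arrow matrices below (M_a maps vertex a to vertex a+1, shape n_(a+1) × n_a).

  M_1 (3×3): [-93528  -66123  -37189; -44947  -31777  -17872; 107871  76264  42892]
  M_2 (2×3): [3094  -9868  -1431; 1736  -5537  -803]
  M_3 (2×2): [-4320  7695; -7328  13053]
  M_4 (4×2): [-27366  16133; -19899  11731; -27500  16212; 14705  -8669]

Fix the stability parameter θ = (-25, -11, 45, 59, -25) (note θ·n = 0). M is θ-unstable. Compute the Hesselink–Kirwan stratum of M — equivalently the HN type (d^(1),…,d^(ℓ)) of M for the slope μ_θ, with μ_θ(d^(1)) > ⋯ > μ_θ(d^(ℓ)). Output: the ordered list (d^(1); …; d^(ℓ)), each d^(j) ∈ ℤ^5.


Via rank(M_{q-1}∘⋯∘M_p): M ≅ I[1,2], I[1,3], I[1,5], I[4,5], I[5,5]^2.
μ_θ-semistable layers: μ^(1)=45; μ^(2)=79/3; μ^(3)=17; μ^(4)=-11; μ^(5)=-25

((0, 0, 1, 0, 0); (0, 0, 1, 1, 1); (0, 0, 0, 1, 1); (0, 3, 0, 0, 0); (3, 0, 0, 0, 2))


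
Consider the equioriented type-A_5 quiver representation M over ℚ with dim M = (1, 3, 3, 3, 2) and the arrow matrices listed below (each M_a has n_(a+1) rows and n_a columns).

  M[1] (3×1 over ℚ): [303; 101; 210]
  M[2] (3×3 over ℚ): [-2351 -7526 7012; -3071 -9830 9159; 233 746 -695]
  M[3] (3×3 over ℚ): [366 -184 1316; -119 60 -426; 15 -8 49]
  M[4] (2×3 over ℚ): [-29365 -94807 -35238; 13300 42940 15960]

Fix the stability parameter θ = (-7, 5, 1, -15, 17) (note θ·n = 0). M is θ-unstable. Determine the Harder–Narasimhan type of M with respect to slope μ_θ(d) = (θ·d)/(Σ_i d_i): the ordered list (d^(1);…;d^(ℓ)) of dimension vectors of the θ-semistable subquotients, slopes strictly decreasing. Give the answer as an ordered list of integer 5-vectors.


Via rank(M_{q-1}∘⋯∘M_p): M ≅ I[1,5], I[2,2], I[2,4], I[3,3], I[4,4], I[5,5].
μ_θ-semistable layers: μ^(1)=17; μ^(2)=5; μ^(3)=1; μ^(4)=-3; μ^(5)=-7; μ^(6)=-15

((0, 0, 0, 0, 2); (0, 1, 0, 0, 0); (0, 0, 1, 0, 0); (0, 2, 2, 2, 0); (1, 0, 0, 0, 0); (0, 0, 0, 1, 0))


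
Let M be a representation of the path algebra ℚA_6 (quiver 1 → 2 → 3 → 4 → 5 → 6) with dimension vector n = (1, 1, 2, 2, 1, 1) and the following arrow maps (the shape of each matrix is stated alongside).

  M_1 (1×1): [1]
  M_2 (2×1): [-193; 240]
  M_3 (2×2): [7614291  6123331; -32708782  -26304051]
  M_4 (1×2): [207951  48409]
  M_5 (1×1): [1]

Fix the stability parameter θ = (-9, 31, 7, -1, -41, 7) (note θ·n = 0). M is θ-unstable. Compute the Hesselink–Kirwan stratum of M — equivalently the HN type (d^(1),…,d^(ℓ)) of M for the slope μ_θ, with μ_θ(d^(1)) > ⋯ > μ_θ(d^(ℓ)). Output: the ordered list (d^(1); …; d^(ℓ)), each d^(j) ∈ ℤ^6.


Barcode: M ≅ I[1,6], I[3,4]. HN layers by μ_θ (4 steps, strictly decreasing):
  μ^(1)=7; μ^(2)=3; μ^(3)=-1; μ^(4)=-9

((0, 0, 0, 0, 0, 1); (0, 0, 1, 1, 0, 0); (0, 1, 1, 1, 1, 0); (1, 0, 0, 0, 0, 0))


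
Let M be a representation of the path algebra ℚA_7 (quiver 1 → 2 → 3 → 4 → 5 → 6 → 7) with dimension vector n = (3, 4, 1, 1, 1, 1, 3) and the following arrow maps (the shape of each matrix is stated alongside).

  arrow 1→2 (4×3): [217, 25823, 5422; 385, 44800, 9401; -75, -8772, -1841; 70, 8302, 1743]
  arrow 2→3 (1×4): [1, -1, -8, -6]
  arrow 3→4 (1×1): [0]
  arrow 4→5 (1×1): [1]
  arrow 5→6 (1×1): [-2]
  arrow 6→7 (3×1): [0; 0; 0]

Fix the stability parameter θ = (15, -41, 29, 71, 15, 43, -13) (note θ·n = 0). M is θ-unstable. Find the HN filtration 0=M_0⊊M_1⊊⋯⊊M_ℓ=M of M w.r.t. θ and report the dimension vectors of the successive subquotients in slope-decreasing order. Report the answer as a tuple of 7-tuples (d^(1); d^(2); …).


Barcode: M ≅ I[1,2]^2, I[1,3], I[2,2], I[4,6], I[7,7]^3. HN layers by μ_θ (4 steps, strictly decreasing):
  μ^(1)=43; μ^(2)=29; μ^(3)=-13; μ^(4)=-41

((0, 0, 0, 1, 1, 1, 0); (0, 0, 1, 0, 0, 0, 0); (3, 3, 0, 0, 0, 0, 3); (0, 1, 0, 0, 0, 0, 0))


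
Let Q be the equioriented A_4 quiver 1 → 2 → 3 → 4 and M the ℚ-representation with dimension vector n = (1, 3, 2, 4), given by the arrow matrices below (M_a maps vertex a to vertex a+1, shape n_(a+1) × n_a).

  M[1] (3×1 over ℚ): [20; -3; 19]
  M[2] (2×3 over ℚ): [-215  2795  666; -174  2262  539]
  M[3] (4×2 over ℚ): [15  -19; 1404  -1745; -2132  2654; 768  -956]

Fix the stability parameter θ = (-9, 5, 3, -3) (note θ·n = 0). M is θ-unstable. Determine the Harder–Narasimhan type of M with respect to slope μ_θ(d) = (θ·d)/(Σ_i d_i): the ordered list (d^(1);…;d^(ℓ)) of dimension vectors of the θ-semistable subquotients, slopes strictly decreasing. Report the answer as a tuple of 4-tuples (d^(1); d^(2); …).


Via rank(M_{q-1}∘⋯∘M_p): M ≅ I[1,4], I[2,2], I[2,4], I[4,4]^2.
μ_θ-semistable layers: μ^(1)=5; μ^(2)=5/3; μ^(3)=-3; μ^(4)=-9

((0, 1, 0, 0); (0, 2, 2, 2); (0, 0, 0, 2); (1, 0, 0, 0))


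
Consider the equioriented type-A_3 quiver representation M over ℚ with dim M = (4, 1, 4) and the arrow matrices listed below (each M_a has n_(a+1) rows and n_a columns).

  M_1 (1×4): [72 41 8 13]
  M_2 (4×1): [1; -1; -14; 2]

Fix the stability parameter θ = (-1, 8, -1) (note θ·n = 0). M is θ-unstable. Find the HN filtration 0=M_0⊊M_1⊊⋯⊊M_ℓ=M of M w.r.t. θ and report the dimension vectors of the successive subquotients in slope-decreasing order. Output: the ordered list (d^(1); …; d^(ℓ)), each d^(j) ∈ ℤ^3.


Barcode: M ≅ I[1,1]^3, I[1,3], I[3,3]^3. HN layers by μ_θ (2 steps, strictly decreasing):
  μ^(1)=7/2; μ^(2)=-1

((0, 1, 1); (4, 0, 3))


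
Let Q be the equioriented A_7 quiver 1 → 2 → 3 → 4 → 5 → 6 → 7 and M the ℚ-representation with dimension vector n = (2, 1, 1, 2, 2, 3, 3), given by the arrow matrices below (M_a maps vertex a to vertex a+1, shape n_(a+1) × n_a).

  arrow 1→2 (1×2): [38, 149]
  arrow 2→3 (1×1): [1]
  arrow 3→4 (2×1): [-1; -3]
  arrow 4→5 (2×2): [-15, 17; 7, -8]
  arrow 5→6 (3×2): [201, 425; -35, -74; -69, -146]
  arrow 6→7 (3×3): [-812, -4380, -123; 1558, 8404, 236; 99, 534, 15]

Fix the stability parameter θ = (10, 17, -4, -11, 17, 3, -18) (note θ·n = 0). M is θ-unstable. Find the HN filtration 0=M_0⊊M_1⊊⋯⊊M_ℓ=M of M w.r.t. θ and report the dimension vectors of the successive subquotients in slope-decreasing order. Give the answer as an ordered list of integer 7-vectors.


Barcode: M ≅ I[1,1], I[1,7], I[4,7], I[6,6], I[7,7]. HN layers by μ_θ (6 steps, strictly decreasing):
  μ^(1)=10; μ^(2)=3; μ^(3)=2; μ^(4)=2/3; μ^(5)=-11; μ^(6)=-18

((1, 0, 0, 0, 0, 0, 0); (0, 0, 0, 0, 0, 1, 0); (1, 1, 1, 1, 1, 1, 1); (0, 0, 0, 0, 1, 1, 1); (0, 0, 0, 1, 0, 0, 0); (0, 0, 0, 0, 0, 0, 1))


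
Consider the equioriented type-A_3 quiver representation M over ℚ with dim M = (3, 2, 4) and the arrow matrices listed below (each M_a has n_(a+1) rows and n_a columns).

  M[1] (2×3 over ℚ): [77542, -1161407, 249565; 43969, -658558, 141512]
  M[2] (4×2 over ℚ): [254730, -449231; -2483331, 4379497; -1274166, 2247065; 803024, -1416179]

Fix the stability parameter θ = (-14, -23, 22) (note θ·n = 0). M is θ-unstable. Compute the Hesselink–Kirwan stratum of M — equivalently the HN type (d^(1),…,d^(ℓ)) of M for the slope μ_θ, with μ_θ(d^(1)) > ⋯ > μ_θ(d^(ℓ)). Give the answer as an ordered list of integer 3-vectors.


Barcode: M ≅ I[1,1], I[1,3]^2, I[3,3]^2. HN layers by μ_θ (3 steps, strictly decreasing):
  μ^(1)=22; μ^(2)=-14; μ^(3)=-37/2

((0, 0, 4); (1, 0, 0); (2, 2, 0))


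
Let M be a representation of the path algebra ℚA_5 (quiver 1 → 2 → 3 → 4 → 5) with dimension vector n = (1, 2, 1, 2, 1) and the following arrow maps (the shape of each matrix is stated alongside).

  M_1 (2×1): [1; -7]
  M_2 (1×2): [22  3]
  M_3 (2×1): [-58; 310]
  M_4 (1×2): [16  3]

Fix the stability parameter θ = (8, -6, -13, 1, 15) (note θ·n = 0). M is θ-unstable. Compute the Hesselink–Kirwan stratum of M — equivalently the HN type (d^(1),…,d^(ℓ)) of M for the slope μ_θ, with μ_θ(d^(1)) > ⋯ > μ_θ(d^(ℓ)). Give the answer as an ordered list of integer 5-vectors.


Interval decomposition of M: I[1,5], I[2,2], I[4,4].
HN type (ℓ=4): μ^(1)=15; μ^(2)=1; μ^(3)=-11/3; μ^(4)=-6

((0, 0, 0, 0, 1); (0, 0, 0, 2, 0); (1, 1, 1, 0, 0); (0, 1, 0, 0, 0))


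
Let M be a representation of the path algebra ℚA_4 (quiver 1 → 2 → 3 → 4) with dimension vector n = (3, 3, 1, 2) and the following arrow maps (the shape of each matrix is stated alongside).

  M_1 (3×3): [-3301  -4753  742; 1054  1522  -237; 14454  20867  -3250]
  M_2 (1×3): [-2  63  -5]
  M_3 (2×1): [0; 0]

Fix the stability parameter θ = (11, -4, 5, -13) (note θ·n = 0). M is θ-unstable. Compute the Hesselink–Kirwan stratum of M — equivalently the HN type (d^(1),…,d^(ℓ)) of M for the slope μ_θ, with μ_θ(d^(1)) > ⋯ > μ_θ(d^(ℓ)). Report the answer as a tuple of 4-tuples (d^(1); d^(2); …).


Barcode: M ≅ I[1,2]^2, I[1,3], I[4,4]^2. HN layers by μ_θ (3 steps, strictly decreasing):
  μ^(1)=5; μ^(2)=7/2; μ^(3)=-13

((0, 0, 1, 0); (3, 3, 0, 0); (0, 0, 0, 2))


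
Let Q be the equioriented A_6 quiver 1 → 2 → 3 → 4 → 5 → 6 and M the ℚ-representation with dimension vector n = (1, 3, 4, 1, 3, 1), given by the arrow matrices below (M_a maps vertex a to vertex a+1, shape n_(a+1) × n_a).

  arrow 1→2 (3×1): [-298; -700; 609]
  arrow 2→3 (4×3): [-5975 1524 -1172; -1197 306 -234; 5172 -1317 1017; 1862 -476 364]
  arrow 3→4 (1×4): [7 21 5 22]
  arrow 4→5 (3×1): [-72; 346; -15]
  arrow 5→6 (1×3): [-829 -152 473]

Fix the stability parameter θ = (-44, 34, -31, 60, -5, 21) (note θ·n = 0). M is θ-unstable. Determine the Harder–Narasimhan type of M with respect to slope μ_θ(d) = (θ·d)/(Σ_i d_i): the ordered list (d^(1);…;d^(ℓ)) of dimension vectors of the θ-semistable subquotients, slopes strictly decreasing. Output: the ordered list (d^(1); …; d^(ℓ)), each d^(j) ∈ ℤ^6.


Interval decomposition of M: I[1,6], I[2,2], I[2,3], I[3,3]^2, I[5,5]^2.
HN type (ℓ=6): μ^(1)=34; μ^(2)=76/3; μ^(3)=3/2; μ^(4)=-5; μ^(5)=-31; μ^(6)=-44

((0, 1, 0, 0, 0, 0); (0, 0, 0, 1, 1, 1); (0, 2, 2, 0, 0, 0); (0, 0, 0, 0, 2, 0); (0, 0, 2, 0, 0, 0); (1, 0, 0, 0, 0, 0))


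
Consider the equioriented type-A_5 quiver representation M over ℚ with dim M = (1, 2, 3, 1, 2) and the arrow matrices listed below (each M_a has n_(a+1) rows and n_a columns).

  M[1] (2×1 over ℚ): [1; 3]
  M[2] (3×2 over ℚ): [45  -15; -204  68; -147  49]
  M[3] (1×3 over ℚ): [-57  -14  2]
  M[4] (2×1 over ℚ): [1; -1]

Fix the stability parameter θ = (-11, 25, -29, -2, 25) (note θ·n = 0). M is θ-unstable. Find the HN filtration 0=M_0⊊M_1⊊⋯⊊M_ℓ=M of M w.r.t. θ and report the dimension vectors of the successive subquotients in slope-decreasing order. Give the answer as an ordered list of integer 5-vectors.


Interval decomposition of M: I[1,2], I[2,5], I[3,3]^2, I[5,5].
HN type (ℓ=4): μ^(1)=25; μ^(2)=-2; μ^(3)=-11; μ^(4)=-29

((0, 1, 0, 0, 2); (0, 1, 1, 1, 0); (1, 0, 0, 0, 0); (0, 0, 2, 0, 0))


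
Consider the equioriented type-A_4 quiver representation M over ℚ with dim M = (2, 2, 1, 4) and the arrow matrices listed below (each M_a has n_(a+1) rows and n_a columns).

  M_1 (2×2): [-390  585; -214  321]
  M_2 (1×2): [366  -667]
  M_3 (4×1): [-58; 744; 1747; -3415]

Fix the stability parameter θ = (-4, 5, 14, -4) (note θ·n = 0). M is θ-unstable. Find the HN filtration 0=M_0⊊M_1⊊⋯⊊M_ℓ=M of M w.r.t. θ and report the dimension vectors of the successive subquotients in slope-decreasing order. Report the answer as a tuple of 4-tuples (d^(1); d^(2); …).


Barcode: M ≅ I[1,1], I[1,4], I[2,2], I[4,4]^3. HN layers by μ_θ (2 steps, strictly decreasing):
  μ^(1)=5; μ^(2)=-4

((0, 2, 1, 1); (2, 0, 0, 3))


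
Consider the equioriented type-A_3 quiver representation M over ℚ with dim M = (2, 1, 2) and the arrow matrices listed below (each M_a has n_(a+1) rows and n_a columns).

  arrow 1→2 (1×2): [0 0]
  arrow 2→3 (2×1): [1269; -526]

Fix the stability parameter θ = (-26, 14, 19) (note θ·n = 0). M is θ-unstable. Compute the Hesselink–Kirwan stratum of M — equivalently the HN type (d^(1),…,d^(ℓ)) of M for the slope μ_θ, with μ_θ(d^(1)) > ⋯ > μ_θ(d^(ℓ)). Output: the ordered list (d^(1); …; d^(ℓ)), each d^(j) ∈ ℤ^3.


Via rank(M_{q-1}∘⋯∘M_p): M ≅ I[1,1]^2, I[2,3], I[3,3].
μ_θ-semistable layers: μ^(1)=19; μ^(2)=14; μ^(3)=-26

((0, 0, 2); (0, 1, 0); (2, 0, 0))


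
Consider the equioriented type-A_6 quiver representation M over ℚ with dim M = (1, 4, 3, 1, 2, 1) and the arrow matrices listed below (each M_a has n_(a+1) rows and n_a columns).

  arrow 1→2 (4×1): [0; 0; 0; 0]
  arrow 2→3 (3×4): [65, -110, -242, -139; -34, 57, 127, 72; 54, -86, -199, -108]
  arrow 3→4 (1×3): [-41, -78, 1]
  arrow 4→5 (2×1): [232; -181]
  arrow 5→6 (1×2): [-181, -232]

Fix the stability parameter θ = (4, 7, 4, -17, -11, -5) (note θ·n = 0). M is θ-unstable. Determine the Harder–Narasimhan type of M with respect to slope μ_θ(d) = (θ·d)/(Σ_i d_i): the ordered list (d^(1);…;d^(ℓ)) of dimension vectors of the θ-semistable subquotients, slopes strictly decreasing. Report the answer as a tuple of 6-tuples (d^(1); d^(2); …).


Interval decomposition of M: I[1,1], I[2,2], I[2,3]^2, I[2,5], I[5,6].
HN type (ℓ=6): μ^(1)=7; μ^(2)=11/2; μ^(3)=4; μ^(4)=-17/4; μ^(5)=-5; μ^(6)=-11

((0, 1, 0, 0, 0, 0); (0, 2, 2, 0, 0, 0); (1, 0, 0, 0, 0, 0); (0, 1, 1, 1, 1, 0); (0, 0, 0, 0, 0, 1); (0, 0, 0, 0, 1, 0))


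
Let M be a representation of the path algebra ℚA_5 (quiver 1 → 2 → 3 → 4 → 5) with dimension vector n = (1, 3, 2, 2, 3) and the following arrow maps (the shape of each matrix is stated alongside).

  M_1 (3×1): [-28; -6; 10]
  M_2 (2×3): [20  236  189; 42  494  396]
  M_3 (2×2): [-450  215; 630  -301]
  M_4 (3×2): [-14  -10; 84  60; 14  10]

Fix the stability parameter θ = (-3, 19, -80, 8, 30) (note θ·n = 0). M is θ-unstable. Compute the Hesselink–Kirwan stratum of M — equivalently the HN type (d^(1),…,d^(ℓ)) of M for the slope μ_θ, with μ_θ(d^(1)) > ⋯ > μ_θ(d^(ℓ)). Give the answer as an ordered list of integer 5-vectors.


Via rank(M_{q-1}∘⋯∘M_p): M ≅ I[1,3], I[2,2], I[2,4], I[4,5], I[5,5]^2.
μ_θ-semistable layers: μ^(1)=30; μ^(2)=19; μ^(3)=8; μ^(4)=-64/3; μ^(5)=-61/2

((0, 0, 0, 0, 3); (0, 1, 0, 0, 0); (0, 0, 0, 2, 0); (1, 1, 1, 0, 0); (0, 1, 1, 0, 0))


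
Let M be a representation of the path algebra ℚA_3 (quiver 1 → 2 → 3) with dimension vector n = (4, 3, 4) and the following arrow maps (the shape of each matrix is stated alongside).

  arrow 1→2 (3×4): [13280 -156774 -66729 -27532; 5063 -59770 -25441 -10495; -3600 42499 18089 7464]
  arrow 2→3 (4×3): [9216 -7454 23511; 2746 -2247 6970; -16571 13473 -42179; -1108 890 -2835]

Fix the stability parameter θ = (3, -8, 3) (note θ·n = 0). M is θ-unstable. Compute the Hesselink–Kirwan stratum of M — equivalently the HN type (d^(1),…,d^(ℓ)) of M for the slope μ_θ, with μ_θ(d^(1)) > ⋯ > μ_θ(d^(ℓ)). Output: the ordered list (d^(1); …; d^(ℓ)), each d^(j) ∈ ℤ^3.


Interval decomposition of M: I[1,1], I[1,3]^3, I[3,3].
HN type (ℓ=2): μ^(1)=3; μ^(2)=-5/2

((1, 0, 4); (3, 3, 0))


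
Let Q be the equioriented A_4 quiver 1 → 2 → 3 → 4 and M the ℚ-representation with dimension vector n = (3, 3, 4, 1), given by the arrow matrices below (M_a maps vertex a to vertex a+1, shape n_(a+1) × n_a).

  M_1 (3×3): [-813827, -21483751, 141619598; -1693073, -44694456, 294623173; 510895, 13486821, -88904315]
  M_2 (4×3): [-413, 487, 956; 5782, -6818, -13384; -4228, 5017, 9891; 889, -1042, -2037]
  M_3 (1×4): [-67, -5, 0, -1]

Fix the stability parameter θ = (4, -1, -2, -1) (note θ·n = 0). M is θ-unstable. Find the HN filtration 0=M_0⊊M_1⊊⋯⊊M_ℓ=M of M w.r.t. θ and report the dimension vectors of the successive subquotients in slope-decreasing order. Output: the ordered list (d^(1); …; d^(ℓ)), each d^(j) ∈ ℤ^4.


Barcode: M ≅ I[1,2], I[1,3], I[1,4], I[3,3]^2. HN layers by μ_θ (4 steps, strictly decreasing):
  μ^(1)=3/2; μ^(2)=1/3; μ^(3)=0; μ^(4)=-2

((1, 1, 0, 0); (1, 1, 1, 0); (1, 1, 1, 1); (0, 0, 2, 0))
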